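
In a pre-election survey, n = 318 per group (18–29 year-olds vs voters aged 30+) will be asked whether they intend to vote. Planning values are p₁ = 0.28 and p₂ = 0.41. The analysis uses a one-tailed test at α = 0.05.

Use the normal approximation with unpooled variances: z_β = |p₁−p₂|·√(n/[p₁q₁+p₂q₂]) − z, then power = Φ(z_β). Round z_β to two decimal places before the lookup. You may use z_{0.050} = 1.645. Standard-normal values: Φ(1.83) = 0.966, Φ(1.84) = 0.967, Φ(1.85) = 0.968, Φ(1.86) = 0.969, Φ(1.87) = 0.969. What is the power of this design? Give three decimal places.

z_β = |p₁−p₂|·√(n/[p₁q₁+p₂q₂]) − z_α
    = 0.13 · √(318/0.4435) − 1.645
    = 0.13 · 26.7773 − 1.645
    = 3.4810 − 1.645 = 1.8360 → 1.84
Power = Φ(1.84) = 0.967.

Power ≈ 0.967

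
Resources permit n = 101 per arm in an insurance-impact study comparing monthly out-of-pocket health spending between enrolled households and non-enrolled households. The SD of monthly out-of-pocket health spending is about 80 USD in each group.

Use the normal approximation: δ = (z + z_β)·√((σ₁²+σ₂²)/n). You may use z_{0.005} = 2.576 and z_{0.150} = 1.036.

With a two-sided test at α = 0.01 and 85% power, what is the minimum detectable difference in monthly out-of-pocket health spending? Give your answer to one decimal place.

Minimum detectable difference ≈ 40.7 USD

δ = (z_{α/2} + z_β) · √((σ₁²+σ₂²)/n)
  = (2.576 + 1.036) · √(12800/101)
  = 3.612 · √126.7327
  = 3.612 · 11.2576
  = 40.6623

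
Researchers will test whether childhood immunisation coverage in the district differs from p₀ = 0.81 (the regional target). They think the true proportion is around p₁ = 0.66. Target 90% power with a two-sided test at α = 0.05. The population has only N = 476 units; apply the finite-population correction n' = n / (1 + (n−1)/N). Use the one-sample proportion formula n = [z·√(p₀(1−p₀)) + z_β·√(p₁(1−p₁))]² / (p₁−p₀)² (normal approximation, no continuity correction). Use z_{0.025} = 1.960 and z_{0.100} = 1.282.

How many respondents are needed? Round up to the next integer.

n = [z_{α/2}·√(p₀q₀) + z_β·√(p₁q₁)]² / (p₁ − p₀)²
  = [1.960·√(0.81·0.19) + 1.282·√(0.66·0.34)]² / (-0.15)²
  = [1.960·0.3923 + 1.282·0.4737]² / 0.0225
  = [1.3762]² / 0.0225
  = 84.18
Finite-population correction (N = 476): 84.18 / (1 + (84.18 − 1)/476) = 71.65.
Round up → n = 72.

n = 72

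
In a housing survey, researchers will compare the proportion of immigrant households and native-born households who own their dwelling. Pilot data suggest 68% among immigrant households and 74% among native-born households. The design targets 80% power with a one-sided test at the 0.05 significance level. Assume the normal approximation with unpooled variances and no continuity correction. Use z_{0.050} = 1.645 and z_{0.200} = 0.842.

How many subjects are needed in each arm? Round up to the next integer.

n = 705 per group

n = (z_α + z_β)² · [p₁(1−p₁) + p₂(1−p₂)] / (p₁ − p₂)²
  = (1.645 + 0.842)² · (0.68·0.32 + 0.74·0.26) / (-0.06)²
  = (2.487)² · (0.2176 + 0.1924) / 0.0036
  = 6.1852 · 0.4100 / 0.0036
  = 704.42
Round up → n = 705 per group.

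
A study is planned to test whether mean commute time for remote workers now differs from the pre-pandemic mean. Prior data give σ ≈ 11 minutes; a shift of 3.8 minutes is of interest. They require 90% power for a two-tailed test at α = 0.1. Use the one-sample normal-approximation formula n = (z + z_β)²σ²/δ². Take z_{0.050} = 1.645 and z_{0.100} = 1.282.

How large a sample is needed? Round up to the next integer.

n = 72

n = (z_{α/2} + z_β)² · σ² / δ²
  = (1.645 + 1.282)² · 11² / 3.8²
  = 8.5673 · 121 / 14.44
  = 71.79
Round up → n = 72.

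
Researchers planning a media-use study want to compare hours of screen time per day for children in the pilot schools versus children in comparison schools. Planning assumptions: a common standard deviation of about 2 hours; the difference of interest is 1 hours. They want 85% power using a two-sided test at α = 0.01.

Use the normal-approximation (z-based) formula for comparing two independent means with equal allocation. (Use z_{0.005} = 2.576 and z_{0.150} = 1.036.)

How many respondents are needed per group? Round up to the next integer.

n = (z_{α/2} + z_β)² · (σ₁² + σ₂²) / δ²
  = (2.576 + 1.036)² · (2·2² = 8) / 1²
  = 13.0465 · 8 / 1
  = 104.37
Round up → n = 105 per group.

n = 105 per group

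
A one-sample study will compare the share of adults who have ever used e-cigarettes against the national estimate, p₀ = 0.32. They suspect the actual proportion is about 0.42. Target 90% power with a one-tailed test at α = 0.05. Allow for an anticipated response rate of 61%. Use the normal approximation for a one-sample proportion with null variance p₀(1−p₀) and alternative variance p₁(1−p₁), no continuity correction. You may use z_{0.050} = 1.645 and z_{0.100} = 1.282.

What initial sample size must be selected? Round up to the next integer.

n = 322

n = [z_α·√(p₀q₀) + z_β·√(p₁q₁)]² / (p₁ − p₀)²
  = [1.645·√(0.32·0.68) + 1.282·√(0.42·0.58)]² / (0.10)²
  = [1.645·0.4665 + 1.282·0.4936]² / 0.0100
  = [1.4001]² / 0.0100
  = 196.03
Adjust for 61% response: 196.03 / 0.61 = 321.36.
Round up → n = 322.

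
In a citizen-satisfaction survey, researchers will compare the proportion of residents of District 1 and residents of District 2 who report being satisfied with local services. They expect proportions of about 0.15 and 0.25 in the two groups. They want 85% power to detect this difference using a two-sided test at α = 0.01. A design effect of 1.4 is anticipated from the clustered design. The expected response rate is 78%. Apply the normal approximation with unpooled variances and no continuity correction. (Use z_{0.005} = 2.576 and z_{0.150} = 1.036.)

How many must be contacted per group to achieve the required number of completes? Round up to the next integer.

n = 738 per group

n = (z_{α/2} + z_β)² · [p₁(1−p₁) + p₂(1−p₂)] / (p₁ − p₂)²
  = (2.576 + 1.036)² · (0.15·0.85 + 0.25·0.75) / (-0.10)²
  = (3.612)² · (0.1275 + 0.1875) / 0.0100
  = 13.0465 · 0.3150 / 0.0100
  = 410.97
Design effect: 1.4 × 410.97 = 575.35.
Adjust for 78% response: 575.35 / 0.78 = 737.63.
Round up → n = 738 per group.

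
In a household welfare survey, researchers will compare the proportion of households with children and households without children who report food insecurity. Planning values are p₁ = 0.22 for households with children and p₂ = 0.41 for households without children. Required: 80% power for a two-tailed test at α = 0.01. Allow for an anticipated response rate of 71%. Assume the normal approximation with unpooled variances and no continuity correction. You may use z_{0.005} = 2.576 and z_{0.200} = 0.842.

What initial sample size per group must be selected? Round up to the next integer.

n = (z_{α/2} + z_β)² · [p₁(1−p₁) + p₂(1−p₂)] / (p₁ − p₂)²
  = (2.576 + 0.842)² · (0.22·0.78 + 0.41·0.59) / (-0.19)²
  = (3.418)² · (0.1716 + 0.2419) / 0.0361
  = 11.6827 · 0.4135 / 0.0361
  = 133.82
Adjust for 71% response: 133.82 / 0.71 = 188.48.
Round up → n = 189 per group.

n = 189 per group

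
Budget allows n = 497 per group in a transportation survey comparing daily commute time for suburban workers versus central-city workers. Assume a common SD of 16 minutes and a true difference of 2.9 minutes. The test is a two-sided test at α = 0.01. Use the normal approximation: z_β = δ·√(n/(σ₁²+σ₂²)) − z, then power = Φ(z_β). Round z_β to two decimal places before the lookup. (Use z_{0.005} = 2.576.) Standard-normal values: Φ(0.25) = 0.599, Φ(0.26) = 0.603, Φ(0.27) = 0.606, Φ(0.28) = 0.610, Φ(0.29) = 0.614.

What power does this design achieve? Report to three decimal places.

Power ≈ 0.610

z_β = δ·√(n/(σ₁²+σ₂²)) − z_{α/2}
    = 2.9 · √(497/512) − 2.576
    = 2.9 · 0.98524 − 2.576
    = 2.8572 − 2.576 = 0.2812 → 0.28
Power = Φ(0.28) = 0.610.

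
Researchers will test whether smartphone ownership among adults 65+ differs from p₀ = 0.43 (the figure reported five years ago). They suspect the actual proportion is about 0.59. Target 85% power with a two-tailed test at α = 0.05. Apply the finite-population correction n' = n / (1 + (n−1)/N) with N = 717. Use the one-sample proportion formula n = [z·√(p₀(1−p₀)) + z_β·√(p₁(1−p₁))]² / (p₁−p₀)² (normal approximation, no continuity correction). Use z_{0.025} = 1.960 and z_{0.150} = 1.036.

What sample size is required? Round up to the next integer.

n = [z_{α/2}·√(p₀q₀) + z_β·√(p₁q₁)]² / (p₁ − p₀)²
  = [1.960·√(0.43·0.57) + 1.036·√(0.59·0.41)]² / (0.16)²
  = [1.960·0.4951 + 1.036·0.4918]² / 0.0256
  = [1.4799]² / 0.0256
  = 85.55
Finite-population correction (N = 717): 85.55 / (1 + (85.55 − 1)/717) = 76.53.
Round up → n = 77.

n = 77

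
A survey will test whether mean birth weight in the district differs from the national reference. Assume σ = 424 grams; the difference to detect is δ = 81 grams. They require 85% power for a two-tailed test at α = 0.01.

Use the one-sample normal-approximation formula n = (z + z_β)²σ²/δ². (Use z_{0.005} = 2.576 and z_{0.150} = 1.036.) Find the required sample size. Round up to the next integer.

n = 358

n = (z_{α/2} + z_β)² · σ² / δ²
  = (2.576 + 1.036)² · 424² / 81²
  = 13.0465 · 179776 / 6561
  = 357.48
Round up → n = 358.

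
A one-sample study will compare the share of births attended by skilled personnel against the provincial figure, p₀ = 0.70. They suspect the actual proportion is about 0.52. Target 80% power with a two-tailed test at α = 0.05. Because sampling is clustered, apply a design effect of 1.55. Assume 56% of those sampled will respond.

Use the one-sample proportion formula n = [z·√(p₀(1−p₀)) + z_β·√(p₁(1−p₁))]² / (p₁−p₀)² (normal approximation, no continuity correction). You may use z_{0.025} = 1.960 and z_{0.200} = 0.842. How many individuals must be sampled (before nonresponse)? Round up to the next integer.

n = [z_{α/2}·√(p₀q₀) + z_β·√(p₁q₁)]² / (p₁ − p₀)²
  = [1.960·√(0.70·0.30) + 0.842·√(0.52·0.48)]² / (-0.18)²
  = [1.960·0.4583 + 0.842·0.4996]² / 0.0324
  = [1.3188]² / 0.0324
  = 53.68
Design effect: 1.55 × 53.68 = 83.21.
Adjust for 56% response: 83.21 / 0.56 = 148.59.
Round up → n = 149.

n = 149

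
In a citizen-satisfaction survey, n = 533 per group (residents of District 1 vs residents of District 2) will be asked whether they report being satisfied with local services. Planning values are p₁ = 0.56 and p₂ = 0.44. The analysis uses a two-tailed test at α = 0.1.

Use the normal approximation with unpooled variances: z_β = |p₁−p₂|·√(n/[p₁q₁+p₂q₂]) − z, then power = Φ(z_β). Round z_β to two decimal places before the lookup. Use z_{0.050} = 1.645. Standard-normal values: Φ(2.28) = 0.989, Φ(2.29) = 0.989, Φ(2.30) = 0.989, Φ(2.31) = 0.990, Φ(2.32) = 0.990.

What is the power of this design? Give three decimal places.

z_β = |p₁−p₂|·√(n/[p₁q₁+p₂q₂]) − z_{α/2}
    = 0.12 · √(533/0.4928) − 1.645
    = 0.12 · 32.8873 − 1.645
    = 3.9465 − 1.645 = 2.3015 → 2.30
Power = Φ(2.30) = 0.989.

Power ≈ 0.989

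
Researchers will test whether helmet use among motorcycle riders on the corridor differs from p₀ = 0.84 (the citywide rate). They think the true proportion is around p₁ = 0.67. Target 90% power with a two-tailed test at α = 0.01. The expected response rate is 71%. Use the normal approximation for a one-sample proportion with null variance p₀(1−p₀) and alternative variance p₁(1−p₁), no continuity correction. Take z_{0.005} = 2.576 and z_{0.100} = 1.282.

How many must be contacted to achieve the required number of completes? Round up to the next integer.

n = 117

n = [z_{α/2}·√(p₀q₀) + z_β·√(p₁q₁)]² / (p₁ − p₀)²
  = [2.576·√(0.84·0.16) + 1.282·√(0.67·0.33)]² / (-0.17)²
  = [2.576·0.3666 + 1.282·0.4702]² / 0.0289
  = [1.5472]² / 0.0289
  = 82.83
Adjust for 71% response: 82.83 / 0.71 = 116.66.
Round up → n = 117.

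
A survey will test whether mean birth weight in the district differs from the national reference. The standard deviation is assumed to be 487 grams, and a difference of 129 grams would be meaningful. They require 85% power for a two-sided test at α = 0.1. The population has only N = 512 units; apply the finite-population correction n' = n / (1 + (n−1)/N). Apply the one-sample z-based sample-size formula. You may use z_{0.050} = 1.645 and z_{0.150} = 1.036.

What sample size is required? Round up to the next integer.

n = (z_{α/2} + z_β)² · σ² / δ²
  = (1.645 + 1.036)² · 487² / 129²
  = 7.1878 · 237169 / 16641
  = 102.44
Finite-population correction (N = 512): 102.44 / (1 + (102.44 − 1)/512) = 85.50.
Round up → n = 86.

n = 86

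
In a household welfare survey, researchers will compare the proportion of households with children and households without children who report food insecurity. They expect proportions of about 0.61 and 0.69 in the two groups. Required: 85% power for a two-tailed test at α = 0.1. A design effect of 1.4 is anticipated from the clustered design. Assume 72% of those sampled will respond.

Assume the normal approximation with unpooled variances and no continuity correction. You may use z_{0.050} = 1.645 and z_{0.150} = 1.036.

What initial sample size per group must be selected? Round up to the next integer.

n = 987 per group

n = (z_{α/2} + z_β)² · [p₁(1−p₁) + p₂(1−p₂)] / (p₁ − p₂)²
  = (1.645 + 1.036)² · (0.61·0.39 + 0.69·0.31) / (-0.08)²
  = (2.681)² · (0.2379 + 0.2139) / 0.0064
  = 7.1878 · 0.4518 / 0.0064
  = 507.41
Design effect: 1.4 × 507.41 = 710.38.
Adjust for 72% response: 710.38 / 0.72 = 986.63.
Round up → n = 987 per group.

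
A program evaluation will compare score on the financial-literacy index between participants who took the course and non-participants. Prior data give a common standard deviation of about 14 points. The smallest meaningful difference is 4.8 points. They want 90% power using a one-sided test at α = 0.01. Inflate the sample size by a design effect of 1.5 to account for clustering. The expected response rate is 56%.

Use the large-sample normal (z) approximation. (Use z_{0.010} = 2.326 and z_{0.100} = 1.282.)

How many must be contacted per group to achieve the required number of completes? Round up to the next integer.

n = 594 per group

n = (z_α + z_β)² · (σ₁² + σ₂²) / δ²
  = (2.326 + 1.282)² · (2·14² = 392) / 4.8²
  = 13.0177 · 392 / 23.04
  = 221.48
Design effect: 1.5 × 221.48 = 332.22.
Adjust for 56% response: 332.22 / 0.56 = 593.25.
Round up → n = 594 per group.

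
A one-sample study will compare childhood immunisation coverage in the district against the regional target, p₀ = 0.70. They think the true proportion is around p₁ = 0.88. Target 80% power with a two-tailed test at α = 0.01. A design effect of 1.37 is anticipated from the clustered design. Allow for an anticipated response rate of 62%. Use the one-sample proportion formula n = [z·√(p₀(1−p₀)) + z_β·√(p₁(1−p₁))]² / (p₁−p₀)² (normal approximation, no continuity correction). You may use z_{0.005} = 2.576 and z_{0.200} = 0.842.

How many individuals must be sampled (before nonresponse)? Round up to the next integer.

n = [z_{α/2}·√(p₀q₀) + z_β·√(p₁q₁)]² / (p₁ − p₀)²
  = [2.576·√(0.70·0.30) + 0.842·√(0.88·0.12)]² / (0.18)²
  = [2.576·0.4583 + 0.842·0.3250]² / 0.0324
  = [1.4541]² / 0.0324
  = 65.26
Design effect: 1.37 × 65.26 = 89.40.
Adjust for 62% response: 89.40 / 0.62 = 144.20.
Round up → n = 145.

n = 145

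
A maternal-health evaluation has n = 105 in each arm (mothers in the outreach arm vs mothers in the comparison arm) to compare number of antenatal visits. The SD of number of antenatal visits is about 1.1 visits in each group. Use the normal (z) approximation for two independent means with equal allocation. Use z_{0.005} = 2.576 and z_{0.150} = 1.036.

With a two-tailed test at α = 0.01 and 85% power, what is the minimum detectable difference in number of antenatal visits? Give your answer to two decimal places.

δ = (z_{α/2} + z_β) · √((σ₁²+σ₂²)/n)
  = (2.576 + 1.036) · √(2.42/105)
  = 3.612 · √0.02305
  = 3.612 · 0.1518
  = 0.5484

Minimum detectable difference ≈ 0.55 visits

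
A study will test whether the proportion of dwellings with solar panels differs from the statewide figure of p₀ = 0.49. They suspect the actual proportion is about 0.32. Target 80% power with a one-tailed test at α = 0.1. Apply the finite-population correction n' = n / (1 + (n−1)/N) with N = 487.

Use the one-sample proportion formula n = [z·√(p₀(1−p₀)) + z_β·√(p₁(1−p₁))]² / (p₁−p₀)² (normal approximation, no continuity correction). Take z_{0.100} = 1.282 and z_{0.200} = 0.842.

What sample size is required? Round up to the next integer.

n = 35

n = [z_α·√(p₀q₀) + z_β·√(p₁q₁)]² / (p₁ − p₀)²
  = [1.282·√(0.49·0.51) + 0.842·√(0.32·0.68)]² / (-0.17)²
  = [1.282·0.4999 + 0.842·0.4665]² / 0.0289
  = [1.0336]² / 0.0289
  = 36.97
Finite-population correction (N = 487): 36.97 / (1 + (36.97 − 1)/487) = 34.43.
Round up → n = 35.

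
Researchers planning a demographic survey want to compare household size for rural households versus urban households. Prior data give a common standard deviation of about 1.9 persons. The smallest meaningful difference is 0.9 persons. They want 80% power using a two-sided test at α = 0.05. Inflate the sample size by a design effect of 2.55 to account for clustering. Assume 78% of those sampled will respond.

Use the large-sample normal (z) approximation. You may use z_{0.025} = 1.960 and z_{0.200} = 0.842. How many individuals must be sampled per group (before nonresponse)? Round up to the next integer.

n = (z_{α/2} + z_β)² · (σ₁² + σ₂²) / δ²
  = (1.960 + 0.842)² · (2·1.9² = 7.22) / 0.9²
  = 7.8512 · 7.22 / 0.81
  = 69.98
Design effect: 2.55 × 69.98 = 178.45.
Adjust for 78% response: 178.45 / 0.78 = 228.79.
Round up → n = 229 per group.

n = 229 per group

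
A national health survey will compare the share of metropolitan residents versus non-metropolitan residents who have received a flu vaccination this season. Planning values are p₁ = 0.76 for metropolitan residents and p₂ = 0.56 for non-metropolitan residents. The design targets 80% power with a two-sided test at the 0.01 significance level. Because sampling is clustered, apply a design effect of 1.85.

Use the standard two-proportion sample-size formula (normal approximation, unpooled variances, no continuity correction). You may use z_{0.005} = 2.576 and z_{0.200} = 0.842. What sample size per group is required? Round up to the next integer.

n = 232 per group

n = (z_{α/2} + z_β)² · [p₁(1−p₁) + p₂(1−p₂)] / (p₁ − p₂)²
  = (2.576 + 0.842)² · (0.76·0.24 + 0.56·0.44) / (0.20)²
  = (3.418)² · (0.1824 + 0.2464) / 0.0400
  = 11.6827 · 0.4288 / 0.0400
  = 125.24
Design effect: 1.85 × 125.24 = 231.69.
Round up → n = 232 per group.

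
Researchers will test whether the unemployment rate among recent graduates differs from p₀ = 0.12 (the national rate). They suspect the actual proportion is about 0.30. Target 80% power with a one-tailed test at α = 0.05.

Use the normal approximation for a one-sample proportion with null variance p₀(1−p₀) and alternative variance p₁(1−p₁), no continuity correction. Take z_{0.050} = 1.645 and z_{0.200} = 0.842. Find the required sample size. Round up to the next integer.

n = 27

n = [z_α·√(p₀q₀) + z_β·√(p₁q₁)]² / (p₁ − p₀)²
  = [1.645·√(0.12·0.88) + 0.842·√(0.30·0.70)]² / (0.18)²
  = [1.645·0.3250 + 0.842·0.4583]² / 0.0324
  = [0.9204]² / 0.0324
  = 26.15
Round up → n = 27.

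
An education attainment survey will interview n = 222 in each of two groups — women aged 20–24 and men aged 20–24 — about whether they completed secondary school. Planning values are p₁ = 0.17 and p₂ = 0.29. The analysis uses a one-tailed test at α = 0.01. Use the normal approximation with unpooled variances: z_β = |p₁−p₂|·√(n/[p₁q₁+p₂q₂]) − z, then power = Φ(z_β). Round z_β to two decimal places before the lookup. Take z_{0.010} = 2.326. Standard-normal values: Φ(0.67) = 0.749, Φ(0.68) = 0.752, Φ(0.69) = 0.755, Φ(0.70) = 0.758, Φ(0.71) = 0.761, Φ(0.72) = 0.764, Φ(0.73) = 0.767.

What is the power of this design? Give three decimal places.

z_β = |p₁−p₂|·√(n/[p₁q₁+p₂q₂]) − z_α
    = 0.12 · √(222/0.3470) − 2.326
    = 0.12 · 25.2937 − 2.326
    = 3.0352 − 2.326 = 0.7092 → 0.71
Power = Φ(0.71) = 0.761.

Power ≈ 0.761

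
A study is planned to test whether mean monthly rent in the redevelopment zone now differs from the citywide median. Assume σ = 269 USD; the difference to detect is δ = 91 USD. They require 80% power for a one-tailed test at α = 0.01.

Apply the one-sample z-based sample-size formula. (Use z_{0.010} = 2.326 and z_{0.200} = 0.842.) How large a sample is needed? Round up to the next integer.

n = 88

n = (z_α + z_β)² · σ² / δ²
  = (2.326 + 0.842)² · 269² / 91²
  = 10.0362 · 72361 / 8281
  = 87.70
Round up → n = 88.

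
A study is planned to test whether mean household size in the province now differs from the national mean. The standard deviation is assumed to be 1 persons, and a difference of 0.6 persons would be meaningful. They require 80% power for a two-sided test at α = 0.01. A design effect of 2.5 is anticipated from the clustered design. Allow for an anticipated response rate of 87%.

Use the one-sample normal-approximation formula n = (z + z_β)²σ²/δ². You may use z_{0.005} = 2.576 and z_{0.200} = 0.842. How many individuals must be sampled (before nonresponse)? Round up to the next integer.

n = (z_{α/2} + z_β)² · σ² / δ²
  = (2.576 + 0.842)² · 1² / 0.6²
  = 11.6827 · 1 / 0.36
  = 32.45
Design effect: 2.5 × 32.45 = 81.13.
Adjust for 87% response: 81.13 / 0.87 = 93.25.
Round up → n = 94.

n = 94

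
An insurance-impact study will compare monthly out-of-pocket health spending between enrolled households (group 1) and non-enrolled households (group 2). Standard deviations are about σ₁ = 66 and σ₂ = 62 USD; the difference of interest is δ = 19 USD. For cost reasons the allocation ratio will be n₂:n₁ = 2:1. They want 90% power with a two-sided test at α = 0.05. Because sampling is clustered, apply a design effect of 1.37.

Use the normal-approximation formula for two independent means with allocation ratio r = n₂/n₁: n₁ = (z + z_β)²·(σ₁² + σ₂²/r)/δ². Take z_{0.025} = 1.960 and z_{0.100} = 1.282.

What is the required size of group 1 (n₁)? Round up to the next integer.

n₁ = (z_{α/2} + z_β)² · (σ₁² + σ₂²/r) / δ²
   = (1.960 + 1.282)² · (66² + 62²/2) / 19²
   = 10.5106 · (4356 + 1922) / 361
   = 10.5106 · 6278 / 361
   = 182.78
Design effect: 1.37 × 182.78 = 250.42.
Round up → n₁ = 251; n₂ = r·n₁ = 2 × 251 = 502.

n₁ = 251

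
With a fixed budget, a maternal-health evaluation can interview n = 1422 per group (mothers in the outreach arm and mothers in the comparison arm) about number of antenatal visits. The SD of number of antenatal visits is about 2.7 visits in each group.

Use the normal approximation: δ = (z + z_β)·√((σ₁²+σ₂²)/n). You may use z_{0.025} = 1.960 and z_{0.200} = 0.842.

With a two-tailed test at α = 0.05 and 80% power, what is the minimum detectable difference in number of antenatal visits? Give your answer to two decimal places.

Minimum detectable difference ≈ 0.28 visits

δ = (z_{α/2} + z_β) · √((σ₁²+σ₂²)/n)
  = (1.960 + 0.842) · √(14.58/1422)
  = 2.802 · √0.01025
  = 2.802 · 0.1013
  = 0.2837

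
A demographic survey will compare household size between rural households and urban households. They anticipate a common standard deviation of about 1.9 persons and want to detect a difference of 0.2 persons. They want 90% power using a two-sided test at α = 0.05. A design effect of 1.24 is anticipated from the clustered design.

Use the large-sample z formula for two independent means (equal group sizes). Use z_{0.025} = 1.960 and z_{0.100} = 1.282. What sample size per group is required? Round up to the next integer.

n = 2353 per group

n = (z_{α/2} + z_β)² · (σ₁² + σ₂²) / δ²
  = (1.960 + 1.282)² · (2·1.9² = 7.22) / 0.2²
  = 10.5106 · 7.22 / 0.04
  = 1897.16
Design effect: 1.24 × 1897.16 = 2352.47.
Round up → n = 2353 per group.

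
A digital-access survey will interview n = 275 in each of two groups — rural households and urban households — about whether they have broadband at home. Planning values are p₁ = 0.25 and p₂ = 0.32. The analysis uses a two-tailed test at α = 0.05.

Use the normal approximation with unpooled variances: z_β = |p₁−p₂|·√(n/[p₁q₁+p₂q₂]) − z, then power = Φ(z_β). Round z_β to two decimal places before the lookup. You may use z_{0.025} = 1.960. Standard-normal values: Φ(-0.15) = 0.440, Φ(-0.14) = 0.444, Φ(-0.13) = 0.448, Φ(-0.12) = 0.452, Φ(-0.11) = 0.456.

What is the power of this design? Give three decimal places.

z_β = |p₁−p₂|·√(n/[p₁q₁+p₂q₂]) − z_{α/2}
    = 0.07 · √(275/0.4051) − 1.960
    = 0.07 · 26.0546 − 1.960
    = 1.8238 − 1.960 = -0.1362 → -0.14
Power = Φ(-0.14) = 0.444.

Power ≈ 0.444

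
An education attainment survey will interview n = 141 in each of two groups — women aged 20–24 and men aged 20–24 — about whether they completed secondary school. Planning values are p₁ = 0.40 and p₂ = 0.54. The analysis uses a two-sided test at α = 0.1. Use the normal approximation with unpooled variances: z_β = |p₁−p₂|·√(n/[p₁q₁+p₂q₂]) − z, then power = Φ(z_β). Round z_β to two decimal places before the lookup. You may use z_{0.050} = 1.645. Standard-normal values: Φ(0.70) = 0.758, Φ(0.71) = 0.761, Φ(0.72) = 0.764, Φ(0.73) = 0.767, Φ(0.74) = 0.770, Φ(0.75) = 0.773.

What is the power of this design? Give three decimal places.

Power ≈ 0.767

z_β = |p₁−p₂|·√(n/[p₁q₁+p₂q₂]) − z_{α/2}
    = 0.14 · √(141/0.4884) − 1.645
    = 0.14 · 16.9911 − 1.645
    = 2.3788 − 1.645 = 0.7338 → 0.73
Power = Φ(0.73) = 0.767.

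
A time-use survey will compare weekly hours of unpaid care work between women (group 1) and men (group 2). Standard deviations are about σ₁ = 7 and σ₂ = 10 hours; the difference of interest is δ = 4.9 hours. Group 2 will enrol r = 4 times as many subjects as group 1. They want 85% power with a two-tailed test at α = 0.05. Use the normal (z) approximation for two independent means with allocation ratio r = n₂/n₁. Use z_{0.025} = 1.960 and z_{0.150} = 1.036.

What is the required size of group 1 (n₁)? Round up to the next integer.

n₁ = (z_{α/2} + z_β)² · (σ₁² + σ₂²/r) / δ²
   = (1.960 + 1.036)² · (7² + 10²/4) / 4.9²
   = 8.9760 · (49 + 25) / 24.01
   = 8.9760 · 74 / 24.01
   = 27.66
Round up → n₁ = 28; n₂ = r·n₁ = 4 × 28 = 112.

n₁ = 28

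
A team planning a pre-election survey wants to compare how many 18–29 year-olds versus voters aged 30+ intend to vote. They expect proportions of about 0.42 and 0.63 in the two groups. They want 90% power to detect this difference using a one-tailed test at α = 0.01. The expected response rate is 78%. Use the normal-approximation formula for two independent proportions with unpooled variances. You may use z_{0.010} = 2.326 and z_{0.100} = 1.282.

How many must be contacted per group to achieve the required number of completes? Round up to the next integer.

n = (z_α + z_β)² · [p₁(1−p₁) + p₂(1−p₂)] / (p₁ − p₂)²
  = (2.326 + 1.282)² · (0.42·0.58 + 0.63·0.37) / (-0.21)²
  = (3.608)² · (0.2436 + 0.2331) / 0.0441
  = 13.0177 · 0.4767 / 0.0441
  = 140.71
Adjust for 78% response: 140.71 / 0.78 = 180.40.
Round up → n = 181 per group.

n = 181 per group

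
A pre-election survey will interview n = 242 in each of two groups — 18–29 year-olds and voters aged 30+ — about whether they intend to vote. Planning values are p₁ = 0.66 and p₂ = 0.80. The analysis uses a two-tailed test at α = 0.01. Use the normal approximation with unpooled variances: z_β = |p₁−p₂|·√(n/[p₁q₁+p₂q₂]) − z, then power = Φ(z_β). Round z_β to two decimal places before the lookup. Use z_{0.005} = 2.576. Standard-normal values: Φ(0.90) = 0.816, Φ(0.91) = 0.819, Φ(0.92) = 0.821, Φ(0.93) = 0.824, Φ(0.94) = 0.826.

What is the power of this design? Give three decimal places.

Power ≈ 0.826

z_β = |p₁−p₂|·√(n/[p₁q₁+p₂q₂]) − z_{α/2}
    = 0.14 · √(242/0.3844) − 2.576
    = 0.14 · 25.0909 − 2.576
    = 3.5127 − 2.576 = 0.9367 → 0.94
Power = Φ(0.94) = 0.826.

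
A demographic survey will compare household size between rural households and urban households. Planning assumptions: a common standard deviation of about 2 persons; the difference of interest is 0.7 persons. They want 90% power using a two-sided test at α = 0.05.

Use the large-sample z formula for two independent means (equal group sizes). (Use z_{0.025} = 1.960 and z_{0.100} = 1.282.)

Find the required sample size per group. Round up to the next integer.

n = 172 per group

n = (z_{α/2} + z_β)² · (σ₁² + σ₂²) / δ²
  = (1.960 + 1.282)² · (2·2² = 8) / 0.7²
  = 10.5106 · 8 / 0.49
  = 171.60
Round up → n = 172 per group.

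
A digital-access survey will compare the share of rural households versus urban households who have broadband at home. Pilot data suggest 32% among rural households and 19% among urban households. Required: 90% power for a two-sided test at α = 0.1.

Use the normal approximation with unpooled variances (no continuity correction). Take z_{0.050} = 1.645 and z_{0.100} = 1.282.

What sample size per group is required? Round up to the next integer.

n = 189 per group

n = (z_{α/2} + z_β)² · [p₁(1−p₁) + p₂(1−p₂)] / (p₁ − p₂)²
  = (1.645 + 1.282)² · (0.32·0.68 + 0.19·0.81) / (0.13)²
  = (2.927)² · (0.2176 + 0.1539) / 0.0169
  = 8.5673 · 0.3715 / 0.0169
  = 188.33
Round up → n = 189 per group.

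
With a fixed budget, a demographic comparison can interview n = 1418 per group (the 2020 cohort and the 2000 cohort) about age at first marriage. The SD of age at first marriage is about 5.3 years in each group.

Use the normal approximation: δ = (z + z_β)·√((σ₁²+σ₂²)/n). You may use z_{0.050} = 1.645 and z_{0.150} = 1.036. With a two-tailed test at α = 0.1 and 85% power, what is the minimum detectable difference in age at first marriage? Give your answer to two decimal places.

δ = (z_{α/2} + z_β) · √((σ₁²+σ₂²)/n)
  = (1.645 + 1.036) · √(56.18/1418)
  = 2.681 · √0.03962
  = 2.681 · 0.1990
  = 0.5336

Minimum detectable difference ≈ 0.53 years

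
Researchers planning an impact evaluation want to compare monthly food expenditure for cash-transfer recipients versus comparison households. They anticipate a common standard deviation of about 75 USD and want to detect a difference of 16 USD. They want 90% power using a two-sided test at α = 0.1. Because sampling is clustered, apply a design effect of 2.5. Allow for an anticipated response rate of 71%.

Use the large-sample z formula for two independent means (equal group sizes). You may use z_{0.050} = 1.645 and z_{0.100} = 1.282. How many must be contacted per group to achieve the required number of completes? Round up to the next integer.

n = (z_{α/2} + z_β)² · (σ₁² + σ₂²) / δ²
  = (1.645 + 1.282)² · (2·75² = 11250) / 16²
  = 8.5673 · 11250 / 256
  = 376.49
Design effect: 2.5 × 376.49 = 941.23.
Adjust for 71% response: 941.23 / 0.71 = 1325.68.
Round up → n = 1326 per group.

n = 1326 per group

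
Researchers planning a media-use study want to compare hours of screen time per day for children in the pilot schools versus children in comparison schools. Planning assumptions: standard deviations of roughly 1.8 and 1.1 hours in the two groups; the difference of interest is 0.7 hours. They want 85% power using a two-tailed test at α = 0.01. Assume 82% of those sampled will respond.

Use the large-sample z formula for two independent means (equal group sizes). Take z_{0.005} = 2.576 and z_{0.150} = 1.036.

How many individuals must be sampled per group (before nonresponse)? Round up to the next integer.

n = 145 per group

n = (z_{α/2} + z_β)² · (σ₁² + σ₂²) / δ²
  = (2.576 + 1.036)² · (1.8² + 1.1² = 4.45) / 0.7²
  = 13.0465 · 4.45 / 0.49
  = 118.48
Adjust for 82% response: 118.48 / 0.82 = 144.49.
Round up → n = 145 per group.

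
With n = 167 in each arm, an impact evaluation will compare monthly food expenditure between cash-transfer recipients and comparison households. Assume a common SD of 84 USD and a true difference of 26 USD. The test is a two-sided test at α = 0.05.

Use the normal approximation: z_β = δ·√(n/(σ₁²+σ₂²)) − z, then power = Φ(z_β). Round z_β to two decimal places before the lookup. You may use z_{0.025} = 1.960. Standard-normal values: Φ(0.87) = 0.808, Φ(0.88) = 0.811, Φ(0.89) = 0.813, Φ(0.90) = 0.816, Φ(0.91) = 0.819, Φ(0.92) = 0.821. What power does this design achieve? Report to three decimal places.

Power ≈ 0.808

z_β = δ·√(n/(σ₁²+σ₂²)) − z_{α/2}
    = 26 · √(167/14112) − 1.960
    = 26 · 0.10878 − 1.960
    = 2.8284 − 1.960 = 0.8684 → 0.87
Power = Φ(0.87) = 0.808.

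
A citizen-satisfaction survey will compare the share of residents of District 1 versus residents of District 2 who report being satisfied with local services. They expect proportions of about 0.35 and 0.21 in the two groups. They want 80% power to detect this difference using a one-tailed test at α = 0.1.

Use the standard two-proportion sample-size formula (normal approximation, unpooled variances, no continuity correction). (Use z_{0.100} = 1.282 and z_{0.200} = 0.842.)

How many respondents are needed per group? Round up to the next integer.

n = 91 per group

n = (z_α + z_β)² · [p₁(1−p₁) + p₂(1−p₂)] / (p₁ − p₂)²
  = (1.282 + 0.842)² · (0.35·0.65 + 0.21·0.79) / (0.14)²
  = (2.124)² · (0.2275 + 0.1659) / 0.0196
  = 4.5114 · 0.3934 / 0.0196
  = 90.55
Round up → n = 91 per group.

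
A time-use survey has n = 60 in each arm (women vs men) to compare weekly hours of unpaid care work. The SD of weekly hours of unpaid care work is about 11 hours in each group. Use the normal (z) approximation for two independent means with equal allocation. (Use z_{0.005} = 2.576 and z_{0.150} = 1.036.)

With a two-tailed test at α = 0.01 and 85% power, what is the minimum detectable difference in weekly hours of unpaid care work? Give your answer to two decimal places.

Minimum detectable difference ≈ 7.25 hours

δ = (z_{α/2} + z_β) · √((σ₁²+σ₂²)/n)
  = (2.576 + 1.036) · √(242/60)
  = 3.612 · √4.0333
  = 3.612 · 2.0083
  = 7.2540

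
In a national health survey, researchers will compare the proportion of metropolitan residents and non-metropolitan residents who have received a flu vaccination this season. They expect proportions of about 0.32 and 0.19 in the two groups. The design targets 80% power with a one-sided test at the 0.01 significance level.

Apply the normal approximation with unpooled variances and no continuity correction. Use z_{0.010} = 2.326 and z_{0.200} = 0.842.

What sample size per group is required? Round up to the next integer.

n = 221 per group

n = (z_α + z_β)² · [p₁(1−p₁) + p₂(1−p₂)] / (p₁ − p₂)²
  = (2.326 + 0.842)² · (0.32·0.68 + 0.19·0.81) / (0.13)²
  = (3.168)² · (0.2176 + 0.1539) / 0.0169
  = 10.0362 · 0.3715 / 0.0169
  = 220.62
Round up → n = 221 per group.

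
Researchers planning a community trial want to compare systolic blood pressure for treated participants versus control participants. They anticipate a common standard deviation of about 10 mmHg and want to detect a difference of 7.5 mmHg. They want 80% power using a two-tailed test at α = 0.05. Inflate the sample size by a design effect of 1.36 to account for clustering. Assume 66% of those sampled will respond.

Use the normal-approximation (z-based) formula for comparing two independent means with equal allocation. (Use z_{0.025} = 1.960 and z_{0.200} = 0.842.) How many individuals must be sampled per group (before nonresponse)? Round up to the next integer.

n = (z_{α/2} + z_β)² · (σ₁² + σ₂²) / δ²
  = (1.960 + 0.842)² · (2·10² = 200) / 7.5²
  = 7.8512 · 200 / 56.25
  = 27.92
Design effect: 1.36 × 27.92 = 37.96.
Adjust for 66% response: 37.96 / 0.66 = 57.52.
Round up → n = 58 per group.

n = 58 per group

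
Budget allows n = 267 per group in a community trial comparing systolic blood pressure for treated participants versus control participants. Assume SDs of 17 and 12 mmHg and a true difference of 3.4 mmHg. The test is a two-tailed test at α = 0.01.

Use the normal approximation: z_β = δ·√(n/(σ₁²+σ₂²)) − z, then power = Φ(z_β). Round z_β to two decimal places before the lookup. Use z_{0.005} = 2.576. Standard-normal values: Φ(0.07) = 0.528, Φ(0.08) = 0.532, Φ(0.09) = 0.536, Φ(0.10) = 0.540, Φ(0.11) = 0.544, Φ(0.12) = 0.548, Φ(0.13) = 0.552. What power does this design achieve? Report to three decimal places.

Power ≈ 0.536

z_β = δ·√(n/(σ₁²+σ₂²)) − z_{α/2}
    = 3.4 · √(267/433) − 2.576
    = 3.4 · 0.78526 − 2.576
    = 2.6699 − 2.576 = 0.0939 → 0.09
Power = Φ(0.09) = 0.536.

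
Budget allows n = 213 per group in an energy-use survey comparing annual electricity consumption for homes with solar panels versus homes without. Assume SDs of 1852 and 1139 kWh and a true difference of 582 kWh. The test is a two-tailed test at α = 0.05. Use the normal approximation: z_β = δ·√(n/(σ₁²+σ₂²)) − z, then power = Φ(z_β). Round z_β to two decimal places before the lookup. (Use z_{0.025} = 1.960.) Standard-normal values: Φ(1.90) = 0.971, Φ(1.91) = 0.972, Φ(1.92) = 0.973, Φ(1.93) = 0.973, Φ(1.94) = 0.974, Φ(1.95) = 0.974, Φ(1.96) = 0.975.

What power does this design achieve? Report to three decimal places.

Power ≈ 0.974

z_β = δ·√(n/(σ₁²+σ₂²)) − z_{α/2}
    = 582 · √(213/4727225) − 1.960
    = 582 · 0.00671 − 1.960
    = 3.9067 − 1.960 = 1.9467 → 1.95
Power = Φ(1.95) = 0.974.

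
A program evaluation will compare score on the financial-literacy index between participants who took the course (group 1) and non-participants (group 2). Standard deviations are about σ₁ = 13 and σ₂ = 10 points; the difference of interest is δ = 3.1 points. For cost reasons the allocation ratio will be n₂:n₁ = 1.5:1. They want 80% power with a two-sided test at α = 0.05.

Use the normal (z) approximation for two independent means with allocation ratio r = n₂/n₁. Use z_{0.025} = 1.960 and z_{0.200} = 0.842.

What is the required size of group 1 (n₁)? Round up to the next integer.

n₁ = (z_{α/2} + z_β)² · (σ₁² + σ₂²/r) / δ²
   = (1.960 + 0.842)² · (13² + 10²/1.5) / 3.1²
   = 7.8512 · (169 + 66.6667) / 9.61
   = 7.8512 · 235.6667 / 9.61
   = 192.54
Round up → n₁ = 193; n₂ = r·n₁ = 1.5 × 193 = 290.

n₁ = 193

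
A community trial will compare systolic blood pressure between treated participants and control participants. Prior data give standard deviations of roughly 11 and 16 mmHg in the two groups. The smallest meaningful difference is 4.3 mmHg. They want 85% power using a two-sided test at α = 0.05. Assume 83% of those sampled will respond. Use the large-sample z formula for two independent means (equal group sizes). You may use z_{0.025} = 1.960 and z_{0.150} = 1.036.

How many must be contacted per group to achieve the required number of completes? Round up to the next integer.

n = (z_{α/2} + z_β)² · (σ₁² + σ₂²) / δ²
  = (1.960 + 1.036)² · (11² + 16² = 377) / 4.3²
  = 8.9760 · 377 / 18.49
  = 183.02
Adjust for 83% response: 183.02 / 0.83 = 220.50.
Round up → n = 221 per group.

n = 221 per group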